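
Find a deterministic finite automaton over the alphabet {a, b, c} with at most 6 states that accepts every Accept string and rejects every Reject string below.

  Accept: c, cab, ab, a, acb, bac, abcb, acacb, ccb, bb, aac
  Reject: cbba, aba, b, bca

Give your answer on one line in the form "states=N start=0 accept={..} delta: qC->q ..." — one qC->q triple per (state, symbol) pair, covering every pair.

State merging on the prefix tree: take the shortest (then alphabetical) example prefix whose next move is undefined and point that move at state 0, else 1, else 2, ...; a target is out if some Accept/Reject pair would then sit in one state with the same input left (inseparable). If every existing state is out, open a new one.
a: 0a undefined. 0a->0: no, ab/b meet in 0 with "b" left. Open state 1: 0a->1.
b: 0b undefined. 0b->0: no, bb/b meet in 0. 0b->1: no, a/b meet in 1. Open state 2: 0b->2.
c: 0c undefined. 0c->0: no, ccb/b meet in 2. 0c->1: ok.
aa: 1a undefined. 1a->0: no, cab/b meet in 2. 1a->1: ok.
ab: 1b undefined. 1b->0: no, c/aba meet in 1. 1b->1: no, c/cbba meet in 1. 1b->2: no, cab/b meet in 2. Open state 3: 1b->3.
ac: 1c undefined. 1c->0: no, acb/b meet in 2. 1c->1: ok.
ba: 2a undefined. 2a->0: ok.
bb: 2b undefined. 2b->0: ok.
bc: 2c undefined. 2c->0: no, c/bca meet in 1. 2c->1: no, c/bca meet in 1. 2c->2: no, bb/bca meet in 0. 2c->3: ok.
aba: 3a undefined. 3a->0: no, bb/aba meet in 0. 3a->1: no, c/aba meet in 1. 3a->2: ok.
abc: 3c undefined. 3c->0: no, abcb/aba meet in 2. 3c->1: ok.
cbb: 3b undefined. 3b->0: no, c/cbba meet in 1. 3b->1: no, c/cbba meet in 1. 3b->2: no, bb/cbba meet in 0. 3b->3: ok.
All examples now run through 4 states with every (state, symbol) defined. Accept strings end in {0,1,3}, Reject strings end in {2}; accept={0,1,3}.

states=4 start=0 accept={0,1,3} delta: 0a->1 0b->2 0c->1 1a->1 1b->3 1c->1 2a->0 2b->0 2c->3 3a->2 3b->3 3c->1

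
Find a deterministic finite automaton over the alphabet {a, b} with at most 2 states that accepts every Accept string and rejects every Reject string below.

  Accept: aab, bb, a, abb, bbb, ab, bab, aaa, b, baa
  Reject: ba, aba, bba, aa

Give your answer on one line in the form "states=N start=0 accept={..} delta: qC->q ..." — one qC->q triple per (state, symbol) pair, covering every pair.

states=2 start=0 accept={1} delta: 0a->1 0b->1 1a->0 1b->1

Grow the machine one transition at a time. Run the examples from 0; the earliest place one falls off (shortest prefix, ties alphabetical) gets sent to the lowest-numbered state that keeps every Accept/Reject pair distinguishable — a pair clashes when both reach the same state with identical unread suffix — and to a fresh state only if none does.
a: 0a undefined. 0a->0: no, a/aa meet in 0. Open state 1: 0a->1.
b: 0b undefined. 0b->0: no, a/ba meet in 1. 0b->1: ok.
aa: 1a undefined. 1a->0: ok.
ab: 1b undefined. 1b->0: no, aab/aba meet in 1. 1b->1: ok.
All examples now run through 2 states with every (state, symbol) defined. Accept strings end in {1}, Reject strings end in {0}; accept={1}.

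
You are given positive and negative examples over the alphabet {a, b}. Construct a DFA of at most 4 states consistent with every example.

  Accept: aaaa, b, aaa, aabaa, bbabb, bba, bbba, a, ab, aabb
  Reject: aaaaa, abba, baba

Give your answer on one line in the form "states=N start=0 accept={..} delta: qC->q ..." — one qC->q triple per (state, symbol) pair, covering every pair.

states=3 start=0 accept={0,1} delta: 0a->1 0b->0 1a->2 1b->1 2a->0 2b->1

State merging on the prefix tree: take the shortest (then alphabetical) example prefix whose next move is undefined and point that move at state 0, else 1, else 2, ...; a target is out if some Accept/Reject pair would then sit in one state with the same input left (inseparable). If every existing state is out, open a new one.
a: 0a undefined. 0a->0: no, aaaa/aaaaa meet in 0. Open state 1: 0a->1.
b: 0b undefined. 0b->0: ok.
aa: 1a undefined. 1a->0: no, aaa/aaaaa meet in 1. 1a->1: no, aaaa/aaaaa meet in 1. Open state 2: 1a->2.
ab: 1b undefined. 1b->0: no, bba/abba meet in 1. 1b->1: ok.
aaa: 2a undefined. 2a->0: ok.
aab: 2b undefined. 2b->0: no, aabaa/aaaaa meet in 2. 2b->1: ok.
All examples now run through 3 states with every (state, symbol) defined. Accept strings end in {0,1}, Reject strings end in {2}; accept={0,1}.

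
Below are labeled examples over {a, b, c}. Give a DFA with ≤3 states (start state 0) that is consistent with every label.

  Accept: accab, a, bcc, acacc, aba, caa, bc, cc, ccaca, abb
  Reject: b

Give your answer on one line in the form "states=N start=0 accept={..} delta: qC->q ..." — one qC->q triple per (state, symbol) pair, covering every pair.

states=3 start=0 accept={0,2} delta: 0a->0 0b->1 0c->1 1a->0 1b->0 1c->2 2a->2 2b->0 2c->0

Grow the machine one transition at a time. Run the examples from 0; the earliest place one falls off (shortest prefix, ties alphabetical) gets sent to the lowest-numbered state that keeps every Accept/Reject pair distinguishable — a pair clashes when both reach the same state with identical unread suffix — and to a fresh state only if none does.
a: 0a undefined. 0a->0: ok.
b: 0b undefined. 0b->0: no, a/b meet in 0. Open state 1: 0b->1.
c: 0c undefined. 0c->0: no, accab/b meet in 1. 0c->1: ok.
bc: 1c undefined. 1c->0: no, accab/b meet in 1. 1c->1: no, bcc/b meet in 1. Open state 2: 1c->2.
ca: 1a undefined. 1a->0: ok.
abb: 1b undefined. 1b->0: ok.
bcc: 2c undefined. 2c->0: ok.
cca: 2a undefined. 2a->0: no, accab/b meet in 1. 2a->1: no, ccaca/b meet in 1. 2a->2: ok.
accab: 2b undefined. 2b->0: ok.
All examples now run through 3 states with every (state, symbol) defined. Accept strings end in {0,2}, Reject strings end in {1}; accept={0,2}.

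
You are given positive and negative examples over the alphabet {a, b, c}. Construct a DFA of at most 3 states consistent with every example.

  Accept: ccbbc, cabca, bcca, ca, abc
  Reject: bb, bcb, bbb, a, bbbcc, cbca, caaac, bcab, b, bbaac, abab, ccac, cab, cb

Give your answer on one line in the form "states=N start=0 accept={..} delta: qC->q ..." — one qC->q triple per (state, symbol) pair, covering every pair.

Grow the machine one transition at a time. Run the examples from 0; the earliest place one falls off (shortest prefix, ties alphabetical) gets sent to the lowest-numbered state that keeps every Accept/Reject pair distinguishable — a pair clashes when both reach the same state with identical unread suffix — and to a fresh state only if none does.
a: 0a undefined. 0a->0: ok.
b: 0b undefined. 0b->0: no, abc/bbaac meet in 0 with "c" left. Open state 1: 0b->1.
c: 0c undefined. 0c->0: no, cabca/cbca meet in 1 with "ca" left. 0c->1: ok.
bb: 1b undefined. 1b->0: no, ca/cbca meet in 1 with "a" left. 1b->1: ok.
bc: 1c undefined. 1c->0: no, ccbbc/a meet in 0. 1c->1: no, ccbbc/bb meet in 1. Open state 2: 1c->2.
ca: 1a undefined. 1a->0: no, cabca/cbca meet in 2 with "a" left. 1a->1: no, cabca/cbca meet in 2 with "a" left. 1a->2: ok.
bca: 2a undefined. 2a->0: ok.
bcb: 2b undefined. 2b->0: ok.
bcc: 2c undefined. 2c->0: no, bcca/bcb meet in 0. 2c->1: ok.
All examples now run through 3 states with every (state, symbol) defined. Accept strings end in {2}, Reject strings end in {0,1}; accept={2}.

states=3 start=0 accept={2} delta: 0a->0 0b->1 0c->1 1a->2 1b->1 1c->2 2a->0 2b->0 2c->1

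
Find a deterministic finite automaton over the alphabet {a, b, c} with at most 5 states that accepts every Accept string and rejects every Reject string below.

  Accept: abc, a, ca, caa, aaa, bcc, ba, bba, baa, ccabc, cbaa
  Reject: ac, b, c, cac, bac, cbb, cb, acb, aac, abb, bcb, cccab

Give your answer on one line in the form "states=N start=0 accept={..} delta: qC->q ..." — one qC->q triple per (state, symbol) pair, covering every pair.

State merging on the prefix tree: take the shortest (then alphabetical) example prefix whose next move is undefined and point that move at state 0, else 1, else 2, ...; a target is out if some Accept/Reject pair would then sit in one state with the same input left (inseparable). If every existing state is out, open a new one.
a: 0a undefined. 0a->0: ok.
b: 0b undefined. 0b->0: no, abc/ac meet in 0 with "c" left. Open state 1: 0b->1.
c: 0c undefined. 0c->0: no, a/ac meet in 0. 0c->1: ok.
ba: 1a undefined. 1a->0: ok.
bb: 1b undefined. 1b->0: no, a/cb meet in 0. 1b->1: ok.
bc: 1c undefined. 1c->0: no, bcc/ac meet in 1. 1c->1: no, abc/ac meet in 1. Open state 2: 1c->2.
bcb: 2b undefined. 2b->0: no, a/bcb meet in 0. 2b->1: ok.
bcc: 2c undefined. 2c->0: ok.
cca: 2a undefined. 2a->0: ok.
All examples now run through 3 states with every (state, symbol) defined. Accept strings end in {0,2}, Reject strings end in {1}; accept={0,2}.

states=3 start=0 accept={0,2} delta: 0a->0 0b->1 0c->1 1a->0 1b->1 1c->2 2a->0 2b->1 2c->0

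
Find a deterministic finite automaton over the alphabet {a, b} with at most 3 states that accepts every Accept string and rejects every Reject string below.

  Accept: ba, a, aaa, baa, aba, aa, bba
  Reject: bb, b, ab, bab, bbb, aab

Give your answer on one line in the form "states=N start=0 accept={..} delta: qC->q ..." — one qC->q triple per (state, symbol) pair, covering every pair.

Grow the machine one transition at a time. Run the examples from 0; the earliest place one falls off (shortest prefix, ties alphabetical) gets sent to the lowest-numbered state that keeps every Accept/Reject pair distinguishable — a pair clashes when both reach the same state with identical unread suffix — and to a fresh state only if none does.
a: 0a undefined. 0a->0: ok.
b: 0b undefined. 0b->0: no, ba/bb meet in 0. Open state 1: 0b->1.
ba: 1a undefined. 1a->0: ok.
bb: 1b undefined. 1b->0: no, ba/bb meet in 0. 1b->1: ok.
All examples now run through 2 states with every (state, symbol) defined. Accept strings end in {0}, Reject strings end in {1}; accept={0}.

states=2 start=0 accept={0} delta: 0a->0 0b->1 1a->0 1b->1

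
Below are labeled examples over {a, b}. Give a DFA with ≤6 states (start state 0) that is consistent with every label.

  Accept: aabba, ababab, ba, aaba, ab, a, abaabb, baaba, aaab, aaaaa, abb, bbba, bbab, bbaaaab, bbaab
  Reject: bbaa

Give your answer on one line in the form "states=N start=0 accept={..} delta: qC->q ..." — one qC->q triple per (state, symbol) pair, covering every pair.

Grow the machine one transition at a time. Run the examples from 0; the earliest place one falls off (shortest prefix, ties alphabetical) gets sent to the lowest-numbered state that keeps every Accept/Reject pair distinguishable — a pair clashes when both reach the same state with identical unread suffix — and to a fresh state only if none does.
a: 0a undefined. 0a->0: ok.
b: 0b undefined. 0b->0: no, aabba/bbaa meet in 0. Open state 1: 0b->1.
ba: 1a undefined. 1a->0: ok.
bb: 1b undefined. 1b->0: no, aabba/bbaa meet in 0. 1b->1: no, aabba/bbaa meet in 0. Open state 2: 1b->2.
bba: 2a undefined. 2a->0: no, aabba/bbaa meet in 0. 2a->1: no, ba/bbaa meet in 0. 2a->2: no, aabba/bbaa meet in 2. Open state 3: 2a->3.
bbb: 2b undefined. 2b->0: ok.
bbaa: 3a undefined. 3a->0: no, ba/bbaa meet in 0. 3a->1: no, ababab/bbaa meet in 1. 3a->2: no, abaabb/bbaa meet in 2. 3a->3: no, aabba/bbaa meet in 3. Open state 4: 3a->4.
bbab: 3b undefined. 3b->0: ok.
bbaaa: 4a undefined. 4a->0: ok.
bbaab: 4b undefined. 4b->0: ok.
All examples now run through 5 states with every (state, symbol) defined. Accept strings end in {0,1,2,3}, Reject strings end in {4}; accept={0,1,2,3}.

states=5 start=0 accept={0,1,2,3} delta: 0a->0 0b->1 1a->0 1b->2 2a->3 2b->0 3a->4 3b->0 4a->0 4b->0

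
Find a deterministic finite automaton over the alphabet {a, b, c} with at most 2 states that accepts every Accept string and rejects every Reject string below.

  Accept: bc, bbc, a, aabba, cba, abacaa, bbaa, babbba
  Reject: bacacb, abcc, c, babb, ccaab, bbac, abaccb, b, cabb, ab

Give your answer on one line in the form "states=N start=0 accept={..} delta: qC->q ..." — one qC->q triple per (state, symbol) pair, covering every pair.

Fold the examples into a partial DFA from state 0: repeatedly fix the first undefined (state, symbol) met by the shortest-then-alphabetical prefix, trying targets in increasing order and rejecting any under which an Accept and a Reject string meet in one state with the same remainder; add a state when all current targets are rejected. Accepting states are where Accept strings end.
a: 0a undefined. 0a->0: ok.
b: 0b undefined. 0b->0: no, bc/c meet in 0 with "c" left. Open state 1: 0b->1.
c: 0c undefined. 0c->0: no, a/c meet in 0. 0c->1: ok.
ba: 1a undefined. 1a->0: ok.
bb: 1b undefined. 1b->0: no, bbc/c meet in 1. 1b->1: ok.
bc: 1c undefined. 1c->0: ok.
All examples now run through 2 states with every (state, symbol) defined. Accept strings end in {0}, Reject strings end in {1}; accept={0}.

states=2 start=0 accept={0} delta: 0a->0 0b->1 0c->1 1a->0 1b->1 1c->0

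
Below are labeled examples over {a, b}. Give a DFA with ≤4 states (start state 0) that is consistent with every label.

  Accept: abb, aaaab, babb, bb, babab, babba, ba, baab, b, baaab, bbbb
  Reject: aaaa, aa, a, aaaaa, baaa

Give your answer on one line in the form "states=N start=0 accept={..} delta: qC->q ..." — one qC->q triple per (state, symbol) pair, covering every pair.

Grow the machine one transition at a time. Run the examples from 0; the earliest place one falls off (shortest prefix, ties alphabetical) gets sent to the lowest-numbered state that keeps every Accept/Reject pair distinguishable — a pair clashes when both reach the same state with identical unread suffix — and to a fresh state only if none does.
a: 0a undefined. 0a->0: ok.
b: 0b undefined. 0b->0: no, abb/aaaa meet in 0. Open state 1: 0b->1.
ba: 1a undefined. 1a->0: no, ba/aaaa meet in 0. 1a->1: no, aaaab/baaa meet in 1. Open state 2: 1a->2.
bb: 1b undefined. 1b->0: no, abb/aaaa meet in 0. 1b->1: ok.
baa: 2a undefined. 2a->0: ok.
bab: 2b undefined. 2b->0: ok.
All examples now run through 3 states with every (state, symbol) defined. Accept strings end in {1,2}, Reject strings end in {0}; accept={1,2}.

states=3 start=0 accept={1,2} delta: 0a->0 0b->1 1a->2 1b->1 2a->0 2b->0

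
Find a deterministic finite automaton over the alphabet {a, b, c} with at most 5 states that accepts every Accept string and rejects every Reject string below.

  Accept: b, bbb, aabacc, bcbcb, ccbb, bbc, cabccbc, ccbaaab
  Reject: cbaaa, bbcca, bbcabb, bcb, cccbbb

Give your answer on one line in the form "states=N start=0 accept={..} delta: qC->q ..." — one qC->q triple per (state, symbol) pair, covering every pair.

Fold the examples into a partial DFA from state 0: repeatedly fix the first undefined (state, symbol) met by the shortest-then-alphabetical prefix, trying targets in increasing order and rejecting any under which an Accept and a Reject string meet in one state with the same remainder; add a state when all current targets are rejected. Accepting states are where Accept strings end.
a: 0a undefined. 0a->0: ok.
b: 0b undefined. 0b->0: ok.
c: 0c undefined. 0c->0: no, b/cbaaa meet in 0. Open state 1: 0c->1.
ca: 1a undefined. 1a->0: no, b/bbcabb meet in 0. 1a->1: ok.
cb: 1b undefined. 1b->0: no, b/cbaaa meet in 0. 1b->1: no, bbc/cbaaa meet in 1. Open state 2: 1b->2.
cc: 1c undefined. 1c->0: no, b/bbcca meet in 0. 1c->1: no, aabacc/bbcca meet in 1. 1c->2: no, aabacc/bcb meet in 2. Open state 3: 1c->3.
cba: 2a undefined. 2a->0: no, b/cbaaa meet in 0. 2a->1: no, bbc/cbaaa meet in 1. 2a->2: ok.
ccb: 3b undefined. 3b->0: ok.
ccc: 3c undefined. 3c->0: no, b/cccbbb meet in 0. 3c->1: ok.
bcbc: 2c undefined. 2c->0: ok.
bbcca: 3a undefined. 3a->0: no, b/bbcca meet in 0. 3a->1: no, bbc/bbcca meet in 1. 3a->2: ok.
cccbb: 2b undefined. 2b->0: no, b/bbcabb meet in 0. 2b->1: no, bbc/bbcabb meet in 1. 2b->2: ok.
All examples now run through 4 states with every (state, symbol) defined. Accept strings end in {0,1,3}, Reject strings end in {2}; accept={0,1,3}.

states=4 start=0 accept={0,1,3} delta: 0a->0 0b->0 0c->1 1a->1 1b->2 1c->3 2a->2 2b->2 2c->0 3a->2 3b->0 3c->1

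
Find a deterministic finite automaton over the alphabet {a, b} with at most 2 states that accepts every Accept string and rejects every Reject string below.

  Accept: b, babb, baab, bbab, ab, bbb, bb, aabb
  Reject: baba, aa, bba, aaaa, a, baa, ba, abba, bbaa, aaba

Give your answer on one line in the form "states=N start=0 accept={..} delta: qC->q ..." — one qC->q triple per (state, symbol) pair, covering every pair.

Fold the examples into a partial DFA from state 0: repeatedly fix the first undefined (state, symbol) met by the shortest-then-alphabetical prefix, trying targets in increasing order and rejecting any under which an Accept and a Reject string meet in one state with the same remainder; add a state when all current targets are rejected. Accepting states are where Accept strings end.
a: 0a undefined. 0a->0: ok.
b: 0b undefined. 0b->0: no, b/baba meet in 0. Open state 1: 0b->1.
ba: 1a undefined. 1a->0: ok.
bb: 1b undefined. 1b->0: no, babb/baba meet in 0. 1b->1: ok.
All examples now run through 2 states with every (state, symbol) defined. Accept strings end in {1}, Reject strings end in {0}; accept={1}.

states=2 start=0 accept={1} delta: 0a->0 0b->1 1a->0 1b->1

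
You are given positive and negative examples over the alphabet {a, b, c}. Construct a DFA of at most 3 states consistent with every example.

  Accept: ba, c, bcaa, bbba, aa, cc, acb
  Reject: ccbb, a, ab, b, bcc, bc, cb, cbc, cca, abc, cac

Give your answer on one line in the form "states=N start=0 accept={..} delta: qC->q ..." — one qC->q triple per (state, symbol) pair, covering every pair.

states=3 start=0 accept={0} delta: 0a->1 0b->1 0c->0 1a->0 1b->1 1c->2 2a->1 2b->0 2c->1

Fold the examples into a partial DFA from state 0: repeatedly fix the first undefined (state, symbol) met by the shortest-then-alphabetical prefix, trying targets in increasing order and rejecting any under which an Accept and a Reject string meet in one state with the same remainder; add a state when all current targets are rejected. Accepting states are where Accept strings end.
a: 0a undefined. 0a->0: no, aa/a meet in 0. Open state 1: 0a->1.
b: 0b undefined. 0b->0: no, ba/a meet in 1. 0b->1: ok.
c: 0c undefined. 0c->0: ok.
aa: 1a undefined. 1a->0: ok.
ab: 1b undefined. 1b->0: no, ba/ccbb meet in 0. 1b->1: ok.
ac: 1c undefined. 1c->0: no, ba/bcc meet in 0. 1c->1: no, bcaa/ccbb meet in 1. Open state 2: 1c->2.
acb: 2b undefined. 2b->0: ok.
bca: 2a undefined. 2a->0: no, bcaa/ccbb meet in 1. 2a->1: ok.
bcc: 2c undefined. 2c->0: no, ba/bcc meet in 0. 2c->1: ok.
All examples now run through 3 states with every (state, symbol) defined. Accept strings end in {0}, Reject strings end in {1,2}; accept={0}.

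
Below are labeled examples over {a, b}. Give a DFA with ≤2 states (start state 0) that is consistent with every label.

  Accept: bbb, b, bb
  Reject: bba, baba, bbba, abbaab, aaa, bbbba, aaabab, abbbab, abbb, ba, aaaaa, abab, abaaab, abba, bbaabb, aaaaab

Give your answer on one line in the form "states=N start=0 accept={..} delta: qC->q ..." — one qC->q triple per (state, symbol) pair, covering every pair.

states=2 start=0 accept={0} delta: 0a->1 0b->0 1a->1 1b->1

Grow the machine one transition at a time. Run the examples from 0; the earliest place one falls off (shortest prefix, ties alphabetical) gets sent to the lowest-numbered state that keeps every Accept/Reject pair distinguishable — a pair clashes when both reach the same state with identical unread suffix — and to a fresh state only if none does.
a: 0a undefined. 0a->0: no, bbb/abbb meet in 0 with "bbb" left. Open state 1: 0a->1.
b: 0b undefined. 0b->0: ok.
aa: 1a undefined. 1a->0: no, bbb/bbaabb meet in 0. 1a->1: ok.
ab: 1b undefined. 1b->0: no, bbb/abbaab meet in 0. 1b->1: ok.
All examples now run through 2 states with every (state, symbol) defined. Accept strings end in {0}, Reject strings end in {1}; accept={0}.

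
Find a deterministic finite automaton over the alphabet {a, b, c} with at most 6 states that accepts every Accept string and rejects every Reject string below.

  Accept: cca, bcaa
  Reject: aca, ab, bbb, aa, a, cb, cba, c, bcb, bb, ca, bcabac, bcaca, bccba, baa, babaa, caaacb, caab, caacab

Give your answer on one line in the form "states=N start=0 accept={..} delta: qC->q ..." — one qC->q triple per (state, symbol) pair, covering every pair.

states=4 start=0 accept={3} delta: 0a->0 0b->0 0c->1 1a->2 1b->0 1c->2 2a->3 2b->0 2c->0 3a->0 3b->0 3c->0

Fold the examples into a partial DFA from state 0: repeatedly fix the first undefined (state, symbol) met by the shortest-then-alphabetical prefix, trying targets in increasing order and rejecting any under which an Accept and a Reject string meet in one state with the same remainder; add a state when all current targets are rejected. Accepting states are where Accept strings end.
a: 0a undefined. 0a->0: ok.
b: 0b undefined. 0b->0: ok.
c: 0c undefined. 0c->0: no, cca/aca meet in 0. Open state 1: 0c->1.
ca: 1a undefined. 1a->0: no, bcaa/aca meet in 0. 1a->1: no, cca/bcaca meet in 1 with "ca" left. Open state 2: 1a->2.
cb: 1b undefined. 1b->0: ok.
cc: 1c undefined. 1c->0: no, cca/ab meet in 0. 1c->1: no, cca/aca meet in 2. 1c->2: ok.
caa: 2a undefined. 2a->0: no, cca/ab meet in 0. 2a->1: no, cca/c meet in 1. 2a->2: no, cca/aca meet in 2. Open state 3: 2a->3.
bcab: 2b undefined. 2b->0: ok.
bcac: 2c undefined. 2c->0: ok.
caaa: 3a undefined. 3a->0: ok.
caab: 3b undefined. 3b->0: ok.
caac: 3c undefined. 3c->0: ok.
All examples now run through 4 states with every (state, symbol) defined. Accept strings end in {3}, Reject strings end in {0,1,2}; accept={3}.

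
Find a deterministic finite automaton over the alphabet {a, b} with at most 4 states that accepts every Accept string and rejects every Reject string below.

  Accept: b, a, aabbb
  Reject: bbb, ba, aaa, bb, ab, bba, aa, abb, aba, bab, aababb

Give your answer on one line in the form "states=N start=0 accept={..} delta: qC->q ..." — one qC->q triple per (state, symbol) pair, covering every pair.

states=4 start=0 accept={1} delta: 0a->1 0b->1 1a->2 1b->2 2a->0 2b->3 3a->0 3b->0

State merging on the prefix tree: take the shortest (then alphabetical) example prefix whose next move is undefined and point that move at state 0, else 1, else 2, ...; a target is out if some Accept/Reject pair would then sit in one state with the same input left (inseparable). If every existing state is out, open a new one.
a: 0a undefined. 0a->0: no, b/ab meet in 0 with "b" left. Open state 1: 0a->1.
b: 0b undefined. 0b->0: no, b/bbb meet in 0. 0b->1: ok.
aa: 1a undefined. 1a->0: no, b/aaa meet in 1. 1a->1: no, b/ba meet in 1. Open state 2: 1a->2.
ab: 1b undefined. 1b->0: no, b/bbb meet in 1. 1b->1: no, b/bbb meet in 1. 1b->2: ok.
aaa: 2a undefined. 2a->0: ok.
aab: 2b undefined. 2b->0: no, aabbb/ba meet in 2. 2b->1: no, b/bbb meet in 1. 2b->2: no, aabbb/bbb meet in 2. Open state 3: 2b->3.
aaba: 3a undefined. 3a->0: ok.
aabb: 3b undefined. 3b->0: ok.
All examples now run through 4 states with every (state, symbol) defined. Accept strings end in {1}, Reject strings end in {0,2,3}; accept={1}.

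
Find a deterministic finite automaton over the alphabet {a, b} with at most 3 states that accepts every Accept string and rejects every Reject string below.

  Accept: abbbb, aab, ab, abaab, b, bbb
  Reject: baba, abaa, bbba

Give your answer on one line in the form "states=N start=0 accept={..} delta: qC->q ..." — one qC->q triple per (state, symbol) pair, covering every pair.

states=2 start=0 accept={1} delta: 0a->0 0b->1 1a->0 1b->1

Grow the machine one transition at a time. Run the examples from 0; the earliest place one falls off (shortest prefix, ties alphabetical) gets sent to the lowest-numbered state that keeps every Accept/Reject pair distinguishable — a pair clashes when both reach the same state with identical unread suffix — and to a fresh state only if none does.
a: 0a undefined. 0a->0: ok.
b: 0b undefined. 0b->0: no, abbbb/baba meet in 0. Open state 1: 0b->1.
ba: 1a undefined. 1a->0: ok.
bb: 1b undefined. 1b->0: no, abbbb/baba meet in 0. 1b->1: ok.
All examples now run through 2 states with every (state, symbol) defined. Accept strings end in {1}, Reject strings end in {0}; accept={1}.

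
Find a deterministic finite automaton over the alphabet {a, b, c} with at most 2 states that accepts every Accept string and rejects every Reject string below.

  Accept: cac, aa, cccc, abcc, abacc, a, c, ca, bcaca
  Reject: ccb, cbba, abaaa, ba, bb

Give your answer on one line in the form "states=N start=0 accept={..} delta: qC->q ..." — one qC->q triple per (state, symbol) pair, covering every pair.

states=2 start=0 accept={0} delta: 0a->0 0b->1 0c->0 1a->1 1b->1 1c->0

Grow the machine one transition at a time. Run the examples from 0; the earliest place one falls off (shortest prefix, ties alphabetical) gets sent to the lowest-numbered state that keeps every Accept/Reject pair distinguishable — a pair clashes when both reach the same state with identical unread suffix — and to a fresh state only if none does.
a: 0a undefined. 0a->0: ok.
b: 0b undefined. 0b->0: no, aa/abaaa meet in 0. Open state 1: 0b->1.
c: 0c undefined. 0c->0: ok.
ba: 1a undefined. 1a->0: no, cac/abaaa meet in 0. 1a->1: ok.
bb: 1b undefined. 1b->0: no, cac/cbba meet in 0. 1b->1: ok.
bc: 1c undefined. 1c->0: ok.
All examples now run through 2 states with every (state, symbol) defined. Accept strings end in {0}, Reject strings end in {1}; accept={0}.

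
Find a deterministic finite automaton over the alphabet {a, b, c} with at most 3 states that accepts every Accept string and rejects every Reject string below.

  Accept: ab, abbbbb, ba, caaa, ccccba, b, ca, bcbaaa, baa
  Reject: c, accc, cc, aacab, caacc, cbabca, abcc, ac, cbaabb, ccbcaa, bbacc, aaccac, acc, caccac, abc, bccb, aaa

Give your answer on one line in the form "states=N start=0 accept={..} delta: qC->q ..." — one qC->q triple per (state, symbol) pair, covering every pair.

states=3 start=0 accept={1} delta: 0a->0 0b->1 0c->2 1a->1 1b->0 1c->0 2a->1 2b->0 2c->0

Fold the examples into a partial DFA from state 0: repeatedly fix the first undefined (state, symbol) met by the shortest-then-alphabetical prefix, trying targets in increasing order and rejecting any under which an Accept and a Reject string meet in one state with the same remainder; add a state when all current targets are rejected. Accepting states are where Accept strings end.
a: 0a undefined. 0a->0: ok.
b: 0b undefined. 0b->0: no, ab/aaa meet in 0. Open state 1: 0b->1.
c: 0c undefined. 0c->0: no, ab/aacab meet in 1. 0c->1: no, ab/c meet in 1. Open state 2: 0c->2.
ba: 1a undefined. 1a->0: no, ba/aaa meet in 0. 1a->1: ok.
bb: 1b undefined. 1b->0: ok.
bc: 1c undefined. 1c->0: ok.
ca: 2a undefined. 2a->0: no, ab/aacab meet in 1. 2a->1: ok.
cb: 2b undefined. 2b->0: ok.
cc: 2c undefined. 2c->0: ok.
All examples now run through 3 states with every (state, symbol) defined. Accept strings end in {1}, Reject strings end in {0,2}; accept={1}.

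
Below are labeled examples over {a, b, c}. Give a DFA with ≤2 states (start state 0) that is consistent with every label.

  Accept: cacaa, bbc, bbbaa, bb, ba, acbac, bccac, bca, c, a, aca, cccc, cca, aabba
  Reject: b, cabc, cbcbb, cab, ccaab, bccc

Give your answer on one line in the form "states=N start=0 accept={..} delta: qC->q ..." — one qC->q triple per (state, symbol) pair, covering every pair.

states=2 start=0 accept={0} delta: 0a->0 0b->1 0c->0 1a->0 1b->0 1c->1

Grow the machine one transition at a time. Run the examples from 0; the earliest place one falls off (shortest prefix, ties alphabetical) gets sent to the lowest-numbered state that keeps every Accept/Reject pair distinguishable — a pair clashes when both reach the same state with identical unread suffix — and to a fresh state only if none does.
a: 0a undefined. 0a->0: ok.
b: 0b undefined. 0b->0: no, bbbaa/b meet in 0. Open state 1: 0b->1.
c: 0c undefined. 0c->0: ok.
ba: 1a undefined. 1a->0: ok.
bb: 1b undefined. 1b->0: ok.
bc: 1c undefined. 1c->0: no, cacaa/cabc meet in 0. 1c->1: ok.
All examples now run through 2 states with every (state, symbol) defined. Accept strings end in {0}, Reject strings end in {1}; accept={0}.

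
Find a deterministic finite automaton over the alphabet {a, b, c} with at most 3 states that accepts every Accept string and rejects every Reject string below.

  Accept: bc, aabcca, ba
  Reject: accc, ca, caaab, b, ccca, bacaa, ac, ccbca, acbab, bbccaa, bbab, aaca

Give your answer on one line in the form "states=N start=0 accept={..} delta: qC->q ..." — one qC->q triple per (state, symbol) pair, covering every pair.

State merging on the prefix tree: take the shortest (then alphabetical) example prefix whose next move is undefined and point that move at state 0, else 1, else 2, ...; a target is out if some Accept/Reject pair would then sit in one state with the same input left (inseparable). If every existing state is out, open a new one.
a: 0a undefined. 0a->0: ok.
b: 0b undefined. 0b->0: no, bc/ac meet in 0 with "c" left. Open state 1: 0b->1.
c: 0c undefined. 0c->0: ok.
ba: 1a undefined. 1a->0: no, ba/accc meet in 0. 1a->1: no, ba/caaab meet in 1. Open state 2: 1a->2.
bb: 1b undefined. 1b->0: ok.
bc: 1c undefined. 1c->0: no, bc/accc meet in 0. 1c->1: no, bc/caaab meet in 1. 1c->2: ok.
bac: 2c undefined. 2c->0: no, aabcca/accc meet in 0. 2c->1: ok.
acbab: 2b undefined. 2b->0: ok.
bacaa: 2a undefined. 2a->0: ok.
All examples now run through 3 states with every (state, symbol) defined. Accept strings end in {2}, Reject strings end in {0,1}; accept={2}.

states=3 start=0 accept={2} delta: 0a->0 0b->1 0c->0 1a->2 1b->0 1c->2 2a->0 2b->0 2c->1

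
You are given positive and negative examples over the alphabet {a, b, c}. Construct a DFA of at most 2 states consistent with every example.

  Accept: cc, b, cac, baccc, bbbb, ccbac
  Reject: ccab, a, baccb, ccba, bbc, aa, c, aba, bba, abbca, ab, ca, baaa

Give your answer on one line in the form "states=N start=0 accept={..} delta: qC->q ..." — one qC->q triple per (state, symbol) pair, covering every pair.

State merging on the prefix tree: take the shortest (then alphabetical) example prefix whose next move is undefined and point that move at state 0, else 1, else 2, ...; a target is out if some Accept/Reject pair would then sit in one state with the same input left (inseparable). If every existing state is out, open a new one.
a: 0a undefined. 0a->0: no, b/ab meet in 0 with "b" left. Open state 1: 0a->1.
b: 0b undefined. 0b->0: ok.
c: 0c undefined. 0c->0: no, cc/bbc meet in 0. 0c->1: ok.
aa: 1a undefined. 1a->0: no, b/aa meet in 0. 1a->1: ok.
ab: 1b undefined. 1b->0: no, b/ab meet in 0. 1b->1: ok.
cc: 1c undefined. 1c->0: ok.
All examples now run through 2 states with every (state, symbol) defined. Accept strings end in {0}, Reject strings end in {1}; accept={0}.

states=2 start=0 accept={0} delta: 0a->1 0b->0 0c->1 1a->1 1b->1 1c->0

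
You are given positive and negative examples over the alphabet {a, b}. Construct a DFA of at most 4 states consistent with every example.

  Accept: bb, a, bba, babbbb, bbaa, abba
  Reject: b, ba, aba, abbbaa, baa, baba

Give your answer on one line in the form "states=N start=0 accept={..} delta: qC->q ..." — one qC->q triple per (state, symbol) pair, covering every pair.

states=3 start=0 accept={0} delta: 0a->0 0b->1 1a->2 1b->0 2a->1 2b->1

Grow the machine one transition at a time. Run the examples from 0; the earliest place one falls off (shortest prefix, ties alphabetical) gets sent to the lowest-numbered state that keeps every Accept/Reject pair distinguishable — a pair clashes when both reach the same state with identical unread suffix — and to a fresh state only if none does.
a: 0a undefined. 0a->0: ok.
b: 0b undefined. 0b->0: no, bb/b meet in 0. Open state 1: 0b->1.
ba: 1a undefined. 1a->0: no, a/ba meet in 0. 1a->1: no, bba/baba meet in 1 with "ba" left. Open state 2: 1a->2.
bb: 1b undefined. 1b->0: ok.
baa: 2a undefined. 2a->0: no, bb/abbbaa meet in 0. 2a->1: ok.
bab: 2b undefined. 2b->0: no, bb/baba meet in 0. 2b->1: ok.
All examples now run through 3 states with every (state, symbol) defined. Accept strings end in {0}, Reject strings end in {1,2}; accept={0}.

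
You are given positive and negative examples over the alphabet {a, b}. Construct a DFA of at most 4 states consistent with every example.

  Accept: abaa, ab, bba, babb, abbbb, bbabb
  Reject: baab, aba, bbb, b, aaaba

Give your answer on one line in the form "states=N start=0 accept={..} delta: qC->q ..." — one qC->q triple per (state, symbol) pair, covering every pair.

states=2 start=0 accept={1} delta: 0a->1 0b->0 1a->0 1b->1

Fold the examples into a partial DFA from state 0: repeatedly fix the first undefined (state, symbol) met by the shortest-then-alphabetical prefix, trying targets in increasing order and rejecting any under which an Accept and a Reject string meet in one state with the same remainder; add a state when all current targets are rejected. Accepting states are where Accept strings end.
a: 0a undefined. 0a->0: no, ab/b meet in 0 with "b" left. Open state 1: 0a->1.
b: 0b undefined. 0b->0: ok.
aa: 1a undefined. 1a->0: ok.
ab: 1b undefined. 1b->0: no, abaa/baab meet in 0. 1b->1: ok.
All examples now run through 2 states with every (state, symbol) defined. Accept strings end in {1}, Reject strings end in {0}; accept={1}.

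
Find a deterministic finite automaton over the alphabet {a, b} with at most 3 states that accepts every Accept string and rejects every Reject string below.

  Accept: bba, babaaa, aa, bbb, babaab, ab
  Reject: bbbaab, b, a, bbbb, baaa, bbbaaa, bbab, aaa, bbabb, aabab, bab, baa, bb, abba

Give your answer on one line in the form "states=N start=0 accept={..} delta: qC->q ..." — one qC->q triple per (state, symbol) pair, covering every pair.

Fold the examples into a partial DFA from state 0: repeatedly fix the first undefined (state, symbol) met by the shortest-then-alphabetical prefix, trying targets in increasing order and rejecting any under which an Accept and a Reject string meet in one state with the same remainder; add a state when all current targets are rejected. Accepting states are where Accept strings end.
a: 0a undefined. 0a->0: no, bba/abba meet in 0 with "bba" left. Open state 1: 0a->1.
b: 0b undefined. 0b->0: no, bba/a meet in 1. 0b->1: no, ab/bb meet in 1 with "b" left. Open state 2: 0b->2.
aa: 1a undefined. 1a->0: ok.
ab: 1b undefined. 1b->0: ok.
ba: 2a undefined. 2a->0: no, babaaa/baaa meet in 0. 2a->1: no, babaaa/a meet in 1. 2a->2: ok.
bb: 2b undefined. 2b->0: no, bba/a meet in 1. 2b->1: ok.
All examples now run through 3 states with every (state, symbol) defined. Accept strings end in {0}, Reject strings end in {1,2}; accept={0}.

states=3 start=0 accept={0} delta: 0a->1 0b->2 1a->0 1b->0 2a->2 2b->1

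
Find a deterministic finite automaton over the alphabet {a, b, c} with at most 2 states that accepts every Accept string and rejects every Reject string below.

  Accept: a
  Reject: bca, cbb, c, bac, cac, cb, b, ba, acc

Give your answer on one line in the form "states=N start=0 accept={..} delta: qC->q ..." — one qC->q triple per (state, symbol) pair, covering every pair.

states=2 start=0 accept={0} delta: 0a->0 0b->1 0c->1 1a->1 1b->1 1c->1

Fold the examples into a partial DFA from state 0: repeatedly fix the first undefined (state, symbol) met by the shortest-then-alphabetical prefix, trying targets in increasing order and rejecting any under which an Accept and a Reject string meet in one state with the same remainder; add a state when all current targets are rejected. Accepting states are where Accept strings end.
a: 0a undefined. 0a->0: ok.
b: 0b undefined. 0b->0: no, a/b meet in 0. Open state 1: 0b->1.
c: 0c undefined. 0c->0: no, a/c meet in 0. 0c->1: ok.
ba: 1a undefined. 1a->0: no, a/ba meet in 0. 1a->1: ok.
bc: 1c undefined. 1c->0: no, a/bca meet in 0. 1c->1: ok.
cb: 1b undefined. 1b->0: no, a/cb meet in 0. 1b->1: ok.
All examples now run through 2 states with every (state, symbol) defined. Accept strings end in {0}, Reject strings end in {1}; accept={0}.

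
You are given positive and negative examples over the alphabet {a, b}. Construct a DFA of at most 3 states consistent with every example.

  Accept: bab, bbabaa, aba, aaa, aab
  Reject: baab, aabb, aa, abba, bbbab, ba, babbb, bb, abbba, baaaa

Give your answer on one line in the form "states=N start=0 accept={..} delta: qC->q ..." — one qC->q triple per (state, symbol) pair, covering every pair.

State merging on the prefix tree: take the shortest (then alphabetical) example prefix whose next move is undefined and point that move at state 0, else 1, else 2, ...; a target is out if some Accept/Reject pair would then sit in one state with the same input left (inseparable). If every existing state is out, open a new one.
a: 0a undefined. 0a->0: no, aba/ba meet in 0 with "ba" left. Open state 1: 0a->1.
b: 0b undefined. 0b->0: no, bab/bbbab meet in 1 with "b" left. 0b->1: ok.
aa: 1a undefined. 1a->0: no, bab/baaaa meet in 1. 1a->1: no, bab/baab meet in 1 with "b" left. Open state 2: 1a->2.
ab: 1b undefined. 1b->0: no, bab/bbbab meet in 2 with "b" left. 1b->1: no, bab/bbbab meet in 2 with "b" left. 1b->2: ok.
aaa: 2a undefined. 2a->0: ok.
aab: 2b undefined. 2b->0: ok.
All examples now run through 3 states with every (state, symbol) defined. Accept strings end in {0}, Reject strings end in {1,2}; accept={0}.

states=3 start=0 accept={0} delta: 0a->1 0b->1 1a->2 1b->2 2a->0 2b->0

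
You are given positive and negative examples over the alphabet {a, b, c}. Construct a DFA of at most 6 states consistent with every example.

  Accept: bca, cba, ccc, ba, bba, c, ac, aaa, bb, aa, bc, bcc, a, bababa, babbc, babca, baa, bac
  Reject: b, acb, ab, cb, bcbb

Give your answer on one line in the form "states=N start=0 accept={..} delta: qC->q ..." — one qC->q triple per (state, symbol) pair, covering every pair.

states=3 start=0 accept={0,2} delta: 0a->0 0b->1 0c->0 1a->0 1b->0 1c->2 2a->0 2b->0 2c->0

Fold the examples into a partial DFA from state 0: repeatedly fix the first undefined (state, symbol) met by the shortest-then-alphabetical prefix, trying targets in increasing order and rejecting any under which an Accept and a Reject string meet in one state with the same remainder; add a state when all current targets are rejected. Accepting states are where Accept strings end.
a: 0a undefined. 0a->0: ok.
b: 0b undefined. 0b->0: no, ba/b meet in 0. Open state 1: 0b->1.
c: 0c undefined. 0c->0: ok.
ba: 1a undefined. 1a->0: ok.
bb: 1b undefined. 1b->0: ok.
bc: 1c undefined. 1c->0: no, bca/bcbb meet in 0. 1c->1: no, bc/b meet in 1. Open state 2: 1c->2.
bca: 2a undefined. 2a->0: ok.
bcb: 2b undefined. 2b->0: ok.
bcc: 2c undefined. 2c->0: ok.
All examples now run through 3 states with every (state, symbol) defined. Accept strings end in {0,2}, Reject strings end in {1}; accept={0,2}.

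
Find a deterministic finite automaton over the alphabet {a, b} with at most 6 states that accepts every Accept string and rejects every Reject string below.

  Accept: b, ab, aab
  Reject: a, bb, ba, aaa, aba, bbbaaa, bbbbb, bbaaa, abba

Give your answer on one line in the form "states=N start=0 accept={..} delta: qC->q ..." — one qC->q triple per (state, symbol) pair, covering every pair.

states=3 start=0 accept={1} delta: 0a->0 0b->1 1a->0 1b->2 2a->0 2b->0

Grow the machine one transition at a time. Run the examples from 0; the earliest place one falls off (shortest prefix, ties alphabetical) gets sent to the lowest-numbered state that keeps every Accept/Reject pair distinguishable — a pair clashes when both reach the same state with identical unread suffix — and to a fresh state only if none does.
a: 0a undefined. 0a->0: ok.
b: 0b undefined. 0b->0: no, b/a meet in 0. Open state 1: 0b->1.
ba: 1a undefined. 1a->0: ok.
bb: 1b undefined. 1b->0: no, b/bbbbb meet in 1. 1b->1: no, b/bb meet in 1. Open state 2: 1b->2.
bba: 2a undefined. 2a->0: ok.
bbb: 2b undefined. 2b->0: ok.
All examples now run through 3 states with every (state, symbol) defined. Accept strings end in {1}, Reject strings end in {0,2}; accept={1}.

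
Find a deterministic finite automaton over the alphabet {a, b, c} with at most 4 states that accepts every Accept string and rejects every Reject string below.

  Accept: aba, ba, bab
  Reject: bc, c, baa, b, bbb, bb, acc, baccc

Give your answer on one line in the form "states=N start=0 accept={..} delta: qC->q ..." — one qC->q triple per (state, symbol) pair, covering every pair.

Fold the examples into a partial DFA from state 0: repeatedly fix the first undefined (state, symbol) met by the shortest-then-alphabetical prefix, trying targets in increasing order and rejecting any under which an Accept and a Reject string meet in one state with the same remainder; add a state when all current targets are rejected. Accepting states are where Accept strings end.
a: 0a undefined. 0a->0: ok.
b: 0b undefined. 0b->0: no, aba/baa meet in 0. Open state 1: 0b->1.
c: 0c undefined. 0c->0: ok.
ba: 1a undefined. 1a->0: no, aba/c meet in 0. 1a->1: no, aba/baa meet in 1. Open state 2: 1a->2.
bb: 1b undefined. 1b->0: ok.
bc: 1c undefined. 1c->0: ok.
baa: 2a undefined. 2a->0: ok.
bab: 2b undefined. 2b->0: no, bab/bc meet in 0. 2b->1: no, bab/b meet in 1. 2b->2: ok.
bac: 2c undefined. 2c->0: ok.
All examples now run through 3 states with every (state, symbol) defined. Accept strings end in {2}, Reject strings end in {0,1}; accept={2}.

states=3 start=0 accept={2} delta: 0a->0 0b->1 0c->0 1a->2 1b->0 1c->0 2a->0 2b->2 2c->0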